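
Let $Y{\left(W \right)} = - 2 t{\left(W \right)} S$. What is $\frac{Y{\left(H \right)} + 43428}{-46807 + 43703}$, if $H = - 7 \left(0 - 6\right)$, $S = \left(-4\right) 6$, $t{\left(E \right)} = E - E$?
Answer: $- \frac{10857}{776} \approx -13.991$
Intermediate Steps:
$t{\left(E \right)} = 0$
$S = -24$
$H = 42$ ($H = \left(-7\right) \left(-6\right) = 42$)
$Y{\left(W \right)} = 0$ ($Y{\left(W \right)} = \left(-2\right) 0 \left(-24\right) = 0 \left(-24\right) = 0$)
$\frac{Y{\left(H \right)} + 43428}{-46807 + 43703} = \frac{0 + 43428}{-46807 + 43703} = \frac{43428}{-3104} = 43428 \left(- \frac{1}{3104}\right) = - \frac{10857}{776}$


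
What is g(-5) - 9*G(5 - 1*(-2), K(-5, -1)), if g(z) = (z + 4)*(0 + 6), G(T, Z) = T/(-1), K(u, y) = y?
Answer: 57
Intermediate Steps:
G(T, Z) = -T (G(T, Z) = T*(-1) = -T)
g(z) = 24 + 6*z (g(z) = (4 + z)*6 = 24 + 6*z)
g(-5) - 9*G(5 - 1*(-2), K(-5, -1)) = (24 + 6*(-5)) - (-9)*(5 - 1*(-2)) = (24 - 30) - (-9)*(5 + 2) = -6 - (-9)*7 = -6 - 9*(-7) = -6 + 63 = 57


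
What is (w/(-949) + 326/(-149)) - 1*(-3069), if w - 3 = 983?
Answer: 433503381/141401 ≈ 3065.8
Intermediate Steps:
w = 986 (w = 3 + 983 = 986)
(w/(-949) + 326/(-149)) - 1*(-3069) = (986/(-949) + 326/(-149)) - 1*(-3069) = (986*(-1/949) + 326*(-1/149)) + 3069 = (-986/949 - 326/149) + 3069 = -456288/141401 + 3069 = 433503381/141401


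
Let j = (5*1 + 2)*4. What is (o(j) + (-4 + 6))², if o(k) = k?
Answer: 900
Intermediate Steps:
j = 28 (j = (5 + 2)*4 = 7*4 = 28)
(o(j) + (-4 + 6))² = (28 + (-4 + 6))² = (28 + 2)² = 30² = 900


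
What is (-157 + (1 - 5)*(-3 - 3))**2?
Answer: 17689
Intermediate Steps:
(-157 + (1 - 5)*(-3 - 3))**2 = (-157 - 4*(-6))**2 = (-157 + 24)**2 = (-133)**2 = 17689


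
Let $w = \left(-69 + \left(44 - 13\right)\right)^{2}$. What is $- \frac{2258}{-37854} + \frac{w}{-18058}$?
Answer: $- \frac{3471553}{170891883} \approx -0.020314$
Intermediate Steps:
$w = 1444$ ($w = \left(-69 + 31\right)^{2} = \left(-38\right)^{2} = 1444$)
$- \frac{2258}{-37854} + \frac{w}{-18058} = - \frac{2258}{-37854} + \frac{1444}{-18058} = \left(-2258\right) \left(- \frac{1}{37854}\right) + 1444 \left(- \frac{1}{18058}\right) = \frac{1129}{18927} - \frac{722}{9029} = - \frac{3471553}{170891883}$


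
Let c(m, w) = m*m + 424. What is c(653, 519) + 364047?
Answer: 790880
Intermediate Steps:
c(m, w) = 424 + m² (c(m, w) = m² + 424 = 424 + m²)
c(653, 519) + 364047 = (424 + 653²) + 364047 = (424 + 426409) + 364047 = 426833 + 364047 = 790880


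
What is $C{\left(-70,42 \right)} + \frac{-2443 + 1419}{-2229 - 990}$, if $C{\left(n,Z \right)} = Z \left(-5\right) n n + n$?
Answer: $- \frac{3312575306}{3219} \approx -1.0291 \cdot 10^{6}$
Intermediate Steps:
$C{\left(n,Z \right)} = n - 5 Z n^{2}$ ($C{\left(n,Z \right)} = - 5 Z n n + n = - 5 Z n^{2} + n = n - 5 Z n^{2}$)
$C{\left(-70,42 \right)} + \frac{-2443 + 1419}{-2229 - 990} = - 70 \left(1 - 210 \left(-70\right)\right) + \frac{-2443 + 1419}{-2229 - 990} = - 70 \left(1 + 14700\right) - \frac{1024}{-3219} = \left(-70\right) 14701 - - \frac{1024}{3219} = -1029070 + \frac{1024}{3219} = - \frac{3312575306}{3219}$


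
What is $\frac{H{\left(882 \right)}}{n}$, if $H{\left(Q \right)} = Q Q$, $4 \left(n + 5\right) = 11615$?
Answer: $\frac{1037232}{3865} \approx 268.37$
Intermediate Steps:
$n = \frac{11595}{4}$ ($n = -5 + \frac{1}{4} \cdot 11615 = -5 + \frac{11615}{4} = \frac{11595}{4} \approx 2898.8$)
$H{\left(Q \right)} = Q^{2}$
$\frac{H{\left(882 \right)}}{n} = \frac{882^{2}}{\frac{11595}{4}} = 777924 \cdot \frac{4}{11595} = \frac{1037232}{3865}$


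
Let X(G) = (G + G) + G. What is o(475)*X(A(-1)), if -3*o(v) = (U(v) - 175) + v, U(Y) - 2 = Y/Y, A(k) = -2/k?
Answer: -606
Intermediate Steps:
U(Y) = 3 (U(Y) = 2 + Y/Y = 2 + 1 = 3)
X(G) = 3*G (X(G) = 2*G + G = 3*G)
o(v) = 172/3 - v/3 (o(v) = -((3 - 175) + v)/3 = -(-172 + v)/3 = 172/3 - v/3)
o(475)*X(A(-1)) = (172/3 - ⅓*475)*(3*(-2/(-1))) = (172/3 - 475/3)*(3*(-2*(-1))) = -303*2 = -101*6 = -606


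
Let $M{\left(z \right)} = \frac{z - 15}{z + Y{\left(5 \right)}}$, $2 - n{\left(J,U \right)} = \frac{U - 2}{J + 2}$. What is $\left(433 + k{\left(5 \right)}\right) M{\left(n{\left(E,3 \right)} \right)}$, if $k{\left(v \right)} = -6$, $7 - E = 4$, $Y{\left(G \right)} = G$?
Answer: $- \frac{14091}{17} \approx -828.88$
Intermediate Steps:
$E = 3$ ($E = 7 - 4 = 3$)
$n{\left(J,U \right)} = 2 - \frac{-2 + U}{2 + J}$ ($n{\left(J,U \right)} = 2 - \frac{U - 2}{J + 2} = 2 - \frac{-2 + U}{2 + J}$)
$M{\left(z \right)} = \frac{-15 + z}{5 + z}$ ($M{\left(z \right)} = \frac{z - 15}{z + 5} = \frac{-15 + z}{5 + z}$)
$\left(433 + k{\left(5 \right)}\right) M{\left(n{\left(E,3 \right)} \right)} = \left(433 - 6\right) \frac{-15 + \frac{6 - 3 + 2 \cdot 3}{2 + 3}}{5 + \frac{6 - 3 + 2 \cdot 3}{2 + 3}} = 427 \frac{-15 + \frac{6 - 3 + 6}{5}}{5 + \frac{6 - 3 + 6}{5}} = 427 \frac{-15 + \frac{1}{5} \cdot 9}{5 + \frac{1}{5} \cdot 9} = 427 \frac{-15 + \frac{9}{5}}{5 + \frac{9}{5}} = 427 \frac{1}{\frac{34}{5}} \left(- \frac{66}{5}\right) = 427 \cdot \frac{5}{34} \left(- \frac{66}{5}\right) = 427 \left(- \frac{33}{17}\right) = - \frac{14091}{17}$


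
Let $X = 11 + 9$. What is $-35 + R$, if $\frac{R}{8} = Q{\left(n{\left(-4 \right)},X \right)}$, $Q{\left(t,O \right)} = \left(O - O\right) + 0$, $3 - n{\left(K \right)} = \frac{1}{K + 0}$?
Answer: $-35$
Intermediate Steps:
$n{\left(K \right)} = 3 - \frac{1}{K}$ ($n{\left(K \right)} = 3 - \frac{1}{K + 0} = 3 - \frac{1}{K}$)
$X = 20$
$Q{\left(t,O \right)} = 0$ ($Q{\left(t,O \right)} = 0 + 0 = 0$)
$R = 0$ ($R = 8 \cdot 0 = 0$)
$-35 + R = -35 + 0 = -35$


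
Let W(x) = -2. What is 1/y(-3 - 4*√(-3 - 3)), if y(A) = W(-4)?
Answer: -½ ≈ -0.50000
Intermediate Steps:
y(A) = -2
1/y(-3 - 4*√(-3 - 3)) = 1/(-2) = -½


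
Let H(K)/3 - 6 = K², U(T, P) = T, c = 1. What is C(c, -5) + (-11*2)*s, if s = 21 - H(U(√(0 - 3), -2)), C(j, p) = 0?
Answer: -264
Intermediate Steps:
H(K) = 18 + 3*K²
s = 12 (s = 21 - (18 + 3*(√(0 - 3))²) = 21 - (18 + 3*(√(-3))²) = 21 - (18 + 3*(I*√3)²) = 21 - (18 + 3*(-3)) = 21 - (18 - 9) = 21 - 1*9 = 21 - 9 = 12)
C(c, -5) + (-11*2)*s = 0 - 11*2*12 = 0 - 22*12 = 0 - 264 = -264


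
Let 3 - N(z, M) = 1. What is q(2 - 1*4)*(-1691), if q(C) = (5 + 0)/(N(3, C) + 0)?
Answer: -8455/2 ≈ -4227.5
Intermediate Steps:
N(z, M) = 2 (N(z, M) = 3 - 1*1 = 3 - 1 = 2)
q(C) = 5/2 (q(C) = (5 + 0)/(2 + 0) = 5/2)
q(2 - 1*4)*(-1691) = (5/2)*(-1691) = -8455/2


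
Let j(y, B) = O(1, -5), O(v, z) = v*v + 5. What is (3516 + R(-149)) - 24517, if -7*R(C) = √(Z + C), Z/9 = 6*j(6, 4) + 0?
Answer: -21001 - 5*√7/7 ≈ -21003.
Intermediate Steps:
O(v, z) = 5 + v² (O(v, z) = v² + 5 = 5 + v²)
j(y, B) = 6 (j(y, B) = 5 + 1² = 5 + 1 = 6)
Z = 324 (Z = 9*(6*6 + 0) = 9*(36 + 0) = 9*36 = 324)
R(C) = -√(324 + C)/7
(3516 + R(-149)) - 24517 = (3516 - √(324 - 149)/7) - 24517 = (3516 - 5*√7/7) - 24517 = -21001 - 5*√7/7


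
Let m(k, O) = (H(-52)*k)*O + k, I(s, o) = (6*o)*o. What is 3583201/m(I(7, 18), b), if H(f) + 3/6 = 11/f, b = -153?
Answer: 46581613/2776518 ≈ 16.777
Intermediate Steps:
H(f) = -½ + 11/f
I(s, o) = 6*o²
m(k, O) = k - 37*O*k/52 (m(k, O) = (((½)*(22 - 1*(-52))/(-52))*k)*O + k = (((½)*(-1/52)*(22 + 52))*k)*O + k = (((½)*(-1/52)*74)*k)*O + k = (-37*k/52)*O + k = -37*O*k/52 + k = k - 37*O*k/52)
3583201/m(I(7, 18), b) = 3583201/(((6*18²)*(52 - 37*(-153))/52)) = 3583201/(((6*324)*(52 + 5661)/52)) = 3583201/(((1/52)*1944*5713)) = 3583201/(2776518/13) = 3583201*(13/2776518) = 46581613/2776518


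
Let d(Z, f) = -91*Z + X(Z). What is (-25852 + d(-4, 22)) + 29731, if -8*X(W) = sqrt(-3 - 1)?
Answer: 4243 - I/4 ≈ 4243.0 - 0.25*I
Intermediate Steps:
X(W) = -I/4 (X(W) = -sqrt(-3 - 1)/8 = -I/4)
d(Z, f) = -91*Z - I/4
(-25852 + d(-4, 22)) + 29731 = (-25852 + (-91*(-4) - I/4)) + 29731 = (-25852 + (364 - I/4)) + 29731 = (-25488 - I/4) + 29731 = 4243 - I/4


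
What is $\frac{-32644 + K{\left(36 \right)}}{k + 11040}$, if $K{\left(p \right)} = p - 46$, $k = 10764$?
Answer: $- \frac{16327}{10902} \approx -1.4976$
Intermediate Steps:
$K{\left(p \right)} = -46 + p$
$\frac{-32644 + K{\left(36 \right)}}{k + 11040} = \frac{-32644 + \left(-46 + 36\right)}{10764 + 11040} = \frac{-32644 - 10}{21804} = \left(-32654\right) \frac{1}{21804} = - \frac{16327}{10902}$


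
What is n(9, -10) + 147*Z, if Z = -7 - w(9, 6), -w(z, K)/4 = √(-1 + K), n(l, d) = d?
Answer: -1039 + 588*√5 ≈ 275.81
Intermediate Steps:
w(z, K) = -4*√(-1 + K)
Z = -7 + 4*√5 (Z = -7 - (-4)*√(-1 + 6) = -7 - (-4)*√5 = -7 + 4*√5 ≈ 1.9443)
n(9, -10) + 147*Z = -10 + 147*(-7 + 4*√5) = -10 + (-1029 + 588*√5) = -1039 + 588*√5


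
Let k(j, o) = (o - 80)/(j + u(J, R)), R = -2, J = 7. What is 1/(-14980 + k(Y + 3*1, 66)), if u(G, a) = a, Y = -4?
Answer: -3/44926 ≈ -6.6777e-5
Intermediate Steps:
k(j, o) = (-80 + o)/(-2 + j) (k(j, o) = (o - 80)/(j - 2) = (-80 + o)/(-2 + j))
1/(-14980 + k(Y + 3*1, 66)) = 1/(-14980 + (-80 + 66)/(-2 + (-4 + 3*1))) = 1/(-14980 - 14/(-2 + (-4 + 3))) = 1/(-14980 - 14/(-2 - 1)) = 1/(-14980 - 14/(-3)) = 1/(-14980 - ⅓*(-14)) = 1/(-14980 + 14/3) = 1/(-44926/3) = -3/44926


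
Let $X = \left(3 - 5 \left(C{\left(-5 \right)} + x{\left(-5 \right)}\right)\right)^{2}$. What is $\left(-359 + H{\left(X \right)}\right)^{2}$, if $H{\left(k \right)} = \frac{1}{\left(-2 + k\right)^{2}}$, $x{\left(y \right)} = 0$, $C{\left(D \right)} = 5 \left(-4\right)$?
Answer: $\frac{1631395171372491576100}{12658151096385601} \approx 1.2888 \cdot 10^{5}$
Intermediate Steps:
$C{\left(D \right)} = -20$
$X = 10609$ ($X = \left(3 - 5 \left(-20 + 0\right)\right)^{2} = \left(3 - -100\right)^{2} = \left(3 + 100\right)^{2} = 103^{2} = 10609$)
$H{\left(k \right)} = \frac{1}{\left(-2 + k\right)^{2}}$
$\left(-359 + H{\left(X \right)}\right)^{2} = \left(-359 + \frac{1}{\left(-2 + 10609\right)^{2}}\right)^{2} = \left(-359 + \frac{1}{112508449}\right)^{2} = \left(- \frac{40390533190}{112508449}\right)^{2} = \frac{1631395171372491576100}{12658151096385601}$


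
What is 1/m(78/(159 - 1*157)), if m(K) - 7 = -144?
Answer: -1/137 ≈ -0.0072993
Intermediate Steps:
m(K) = -137 (m(K) = 7 - 144 = -137)
1/m(78/(159 - 1*157)) = 1/(-137) = -1/137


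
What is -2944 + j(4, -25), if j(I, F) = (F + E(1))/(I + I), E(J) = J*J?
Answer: -2947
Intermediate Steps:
E(J) = J²
j(I, F) = (1 + F)/(2*I) (j(I, F) = (F + 1²)/(I + I) = (F + 1)/((2*I)) = (1 + F)*(1/(2*I)) = (1 + F)/(2*I))
-2944 + j(4, -25) = -2944 + (½)*(1 - 25)/4 = -2944 + (½)*(¼)*(-24) = -2944 - 3 = -2947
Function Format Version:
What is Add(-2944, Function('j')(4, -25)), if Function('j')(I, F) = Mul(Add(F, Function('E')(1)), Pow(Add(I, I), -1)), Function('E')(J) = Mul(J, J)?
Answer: -2947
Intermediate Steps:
Function('E')(J) = Pow(J, 2)
Function('j')(I, F) = Mul(Rational(1, 2), Pow(I, -1), Add(1, F)) (Function('j')(I, F) = Mul(Add(F, Pow(1, 2)), Pow(Add(I, I), -1)) = Mul(Add(F, 1), Pow(Mul(2, I), -1)) = Mul(Add(1, F), Mul(Rational(1, 2), Pow(I, -1))) = Mul(Rational(1, 2), Pow(I, -1), Add(1, F)))
Add(-2944, Function('j')(4, -25)) = Add(-2944, Mul(Rational(1, 2), Pow(4, -1), Add(1, -25))) = Add(-2944, Mul(Rational(1, 2), Rational(1, 4), -24)) = Add(-2944, -3) = -2947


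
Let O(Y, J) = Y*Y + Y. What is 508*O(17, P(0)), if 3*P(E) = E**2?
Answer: 155448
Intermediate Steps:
P(E) = E**2/3
O(Y, J) = Y + Y**2 (O(Y, J) = Y**2 + Y = Y + Y**2)
508*O(17, P(0)) = 508*(17*(1 + 17)) = 508*(17*18) = 508*306 = 155448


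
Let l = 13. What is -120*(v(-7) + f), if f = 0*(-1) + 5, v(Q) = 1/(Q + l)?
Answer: -620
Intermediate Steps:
v(Q) = 1/(13 + Q) (v(Q) = 1/(Q + 13) = 1/(13 + Q))
f = 5 (f = 0 + 5 = 5)
-120*(v(-7) + f) = -120*(1/(13 - 7) + 5) = -120*(1/6 + 5) = -120*(⅙ + 5) = -120*31/6 = -1*620 = -620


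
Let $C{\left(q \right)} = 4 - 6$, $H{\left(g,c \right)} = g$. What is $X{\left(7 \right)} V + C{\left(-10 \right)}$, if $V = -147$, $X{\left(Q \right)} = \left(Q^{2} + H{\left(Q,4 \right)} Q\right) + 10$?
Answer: $-15878$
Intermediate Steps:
$X{\left(Q \right)} = 10 + 2 Q^{2}$ ($X{\left(Q \right)} = \left(Q^{2} + Q Q\right) + 10 = \left(Q^{2} + Q^{2}\right) + 10 = 2 Q^{2} + 10 = 10 + 2 Q^{2}$)
$C{\left(q \right)} = -2$
$X{\left(7 \right)} V + C{\left(-10 \right)} = \left(10 + 2 \cdot 7^{2}\right) \left(-147\right) - 2 = \left(10 + 2 \cdot 49\right) \left(-147\right) - 2 = \left(10 + 98\right) \left(-147\right) - 2 = 108 \left(-147\right) - 2 = -15876 - 2 = -15878$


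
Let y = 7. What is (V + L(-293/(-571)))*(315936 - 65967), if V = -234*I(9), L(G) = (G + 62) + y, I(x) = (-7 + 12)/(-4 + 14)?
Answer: -6777909435/571 ≈ -1.1870e+7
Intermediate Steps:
I(x) = 1/2 (I(x) = 5/10 = 5*(1/10) = 1/2)
L(G) = 69 + G (L(G) = (G + 62) + 7 = (62 + G) + 7 = 69 + G)
V = -117 (V = -234*1/2 = -117)
(V + L(-293/(-571)))*(315936 - 65967) = (-117 + (69 - 293/(-571)))*(315936 - 65967) = (-117 + (69 - 293*(-1/571)))*249969 = (-117 + (69 + 293/571))*249969 = (-117 + 39692/571)*249969 = -27115/571*249969 = -6777909435/571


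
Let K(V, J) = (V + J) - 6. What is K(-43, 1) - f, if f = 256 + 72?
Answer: -376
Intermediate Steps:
K(V, J) = -6 + J + V (K(V, J) = (J + V) - 6 = -6 + J + V)
f = 328
K(-43, 1) - f = (-6 + 1 - 43) - 1*328 = -48 - 328 = -376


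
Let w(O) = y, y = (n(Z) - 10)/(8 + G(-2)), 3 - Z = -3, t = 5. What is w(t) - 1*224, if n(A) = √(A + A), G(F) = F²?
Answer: -1349/6 + √3/6 ≈ -224.54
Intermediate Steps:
Z = 6 (Z = 3 - 1*(-3) = 3 + 3 = 6)
n(A) = √2*√A (n(A) = √(2*A) = √2*√A)
y = -⅚ + √3/6 (y = (√2*√6 - 10)/(8 + (-2)²) = (2*√3 - 10)/(8 + 4) = (-10 + 2*√3)/12 = (-10 + 2*√3)*(1/12) = -⅚ + √3/6 ≈ -0.54466)
w(O) = -⅚ + √3/6
w(t) - 1*224 = (-⅚ + √3/6) - 1*224 = (-⅚ + √3/6) - 224 = -1349/6 + √3/6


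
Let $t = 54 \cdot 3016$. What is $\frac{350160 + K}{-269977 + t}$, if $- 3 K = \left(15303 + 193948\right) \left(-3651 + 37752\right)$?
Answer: $\frac{2378205957}{107113} \approx 22203.0$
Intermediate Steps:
$K = -2378556117$ ($K = - \frac{\left(15303 + 193948\right) \left(-3651 + 37752\right)}{3} = - \frac{209251 \cdot 34101}{3} = \left(- \frac{1}{3}\right) 7135668351 = -2378556117$)
$t = 162864$
$\frac{350160 + K}{-269977 + t} = \frac{350160 - 2378556117}{-269977 + 162864} = - \frac{2378205957}{-107113} = \left(-2378205957\right) \left(- \frac{1}{107113}\right) = \frac{2378205957}{107113}$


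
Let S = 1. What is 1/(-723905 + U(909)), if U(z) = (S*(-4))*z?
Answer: -1/727541 ≈ -1.3745e-6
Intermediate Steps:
U(z) = -4*z (U(z) = (1*(-4))*z = -4*z)
1/(-723905 + U(909)) = 1/(-723905 - 4*909) = 1/(-723905 - 3636) = 1/(-727541) = -1/727541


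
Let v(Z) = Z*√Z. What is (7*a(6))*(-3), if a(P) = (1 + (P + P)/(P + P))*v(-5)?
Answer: 210*I*√5 ≈ 469.57*I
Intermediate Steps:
v(Z) = Z^(3/2)
a(P) = -10*I*√5 (a(P) = (1 + (P + P)/(P + P))*(-5)^(3/2) = (1 + (2*P)/((2*P)))*(-5*I*√5) = (1 + (2*P)*(1/(2*P)))*(-5*I*√5) = (1 + 1)*(-5*I*√5) = 2*(-5*I*√5) = -10*I*√5)
(7*a(6))*(-3) = (7*(-10*I*√5))*(-3) = -70*I*√5*(-3) = 210*I*√5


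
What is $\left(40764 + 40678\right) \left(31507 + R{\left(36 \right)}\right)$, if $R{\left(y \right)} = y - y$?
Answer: $2565993094$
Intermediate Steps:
$R{\left(y \right)} = 0$
$\left(40764 + 40678\right) \left(31507 + R{\left(36 \right)}\right) = \left(40764 + 40678\right) \left(31507 + 0\right) = 81442 \cdot 31507 = 2565993094$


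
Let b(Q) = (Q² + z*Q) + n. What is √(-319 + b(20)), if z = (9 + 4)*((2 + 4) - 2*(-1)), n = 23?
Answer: 2*√546 ≈ 46.733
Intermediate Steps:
z = 104 (z = 13*(6 + 2) = 13*8 = 104)
b(Q) = 23 + Q² + 104*Q (b(Q) = (Q² + 104*Q) + 23 = 23 + Q² + 104*Q)
√(-319 + b(20)) = √(-319 + (23 + 20² + 104*20)) = √(-319 + (23 + 400 + 2080)) = √(-319 + 2503) = √2184 = 2*√546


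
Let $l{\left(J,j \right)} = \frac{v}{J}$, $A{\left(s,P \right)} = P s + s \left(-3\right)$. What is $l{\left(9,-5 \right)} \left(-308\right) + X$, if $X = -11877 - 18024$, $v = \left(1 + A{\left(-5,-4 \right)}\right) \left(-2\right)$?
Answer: $-27437$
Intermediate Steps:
$A{\left(s,P \right)} = - 3 s + P s$ ($A{\left(s,P \right)} = P s - 3 s = - 3 s + P s$)
$v = -72$ ($v = \left(1 - 5 \left(-3 - 4\right)\right) \left(-2\right) = \left(1 - -35\right) \left(-2\right) = \left(1 + 35\right) \left(-2\right) = 36 \left(-2\right) = -72$)
$l{\left(J,j \right)} = - \frac{72}{J}$
$X = -29901$ ($X = -11877 - 18024 = -29901$)
$l{\left(9,-5 \right)} \left(-308\right) + X = - \frac{72}{9} \left(-308\right) - 29901 = \left(-72\right) \frac{1}{9} \left(-308\right) - 29901 = \left(-8\right) \left(-308\right) - 29901 = 2464 - 29901 = -27437$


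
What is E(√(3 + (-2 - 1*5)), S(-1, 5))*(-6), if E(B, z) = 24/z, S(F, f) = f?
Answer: -144/5 ≈ -28.800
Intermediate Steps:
E(√(3 + (-2 - 1*5)), S(-1, 5))*(-6) = (24/5)*(-6) = -144/5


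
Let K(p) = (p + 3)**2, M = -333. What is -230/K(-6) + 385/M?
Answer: -2965/111 ≈ -26.712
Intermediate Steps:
K(p) = (3 + p)**2
-230/K(-6) + 385/M = -230/(3 - 6)**2 + 385/(-333) = -230/((-3)**2) + 385*(-1/333) = -230/9 - 385/333 = -2965/111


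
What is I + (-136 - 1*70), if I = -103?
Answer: -309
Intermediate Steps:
I + (-136 - 1*70) = -103 + (-136 - 1*70) = -103 + (-136 - 70) = -103 - 206 = -309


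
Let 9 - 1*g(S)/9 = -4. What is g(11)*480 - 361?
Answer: 55799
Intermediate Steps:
g(S) = 117 (g(S) = 81 - 9*(-4) = 81 + 36 = 117)
g(11)*480 - 361 = 117*480 - 361 = 56160 - 361 = 55799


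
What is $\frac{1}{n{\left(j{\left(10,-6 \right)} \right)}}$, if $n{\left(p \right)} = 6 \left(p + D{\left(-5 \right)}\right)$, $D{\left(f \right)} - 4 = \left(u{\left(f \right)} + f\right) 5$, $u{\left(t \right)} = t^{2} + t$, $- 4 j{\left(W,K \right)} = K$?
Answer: $\frac{1}{483} \approx 0.0020704$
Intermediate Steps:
$j{\left(W,K \right)} = - \frac{K}{4}$
$u{\left(t \right)} = t + t^{2}$
$D{\left(f \right)} = 4 + 5 f + 5 f \left(1 + f\right)$ ($D{\left(f \right)} = 4 + \left(f \left(1 + f\right) + f\right) 5 = 4 + \left(f + f \left(1 + f\right)\right) 5 = 4 + \left(5 f + 5 f \left(1 + f\right)\right) = 4 + 5 f + 5 f \left(1 + f\right)$)
$n{\left(p \right)} = 474 + 6 p$ ($n{\left(p \right)} = 6 \left(p + \left(4 + 5 \left(-5\right)^{2} + 10 \left(-5\right)\right)\right) = 6 \left(p + \left(4 + 5 \cdot 25 - 50\right)\right) = 6 \left(p + \left(4 + 125 - 50\right)\right) = 6 \left(p + 79\right) = 6 \left(79 + p\right) = 474 + 6 p$)
$\frac{1}{n{\left(j{\left(10,-6 \right)} \right)}} = \frac{1}{474 + 6 \left(\left(- \frac{1}{4}\right) \left(-6\right)\right)} = \frac{1}{474 + 6 \cdot \frac{3}{2}} = \frac{1}{474 + 9} = \frac{1}{483}$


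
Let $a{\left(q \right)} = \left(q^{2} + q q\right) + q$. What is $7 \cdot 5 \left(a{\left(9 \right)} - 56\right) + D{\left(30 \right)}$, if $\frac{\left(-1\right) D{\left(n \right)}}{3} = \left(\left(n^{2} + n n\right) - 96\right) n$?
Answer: $-149335$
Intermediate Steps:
$a{\left(q \right)} = q + 2 q^{2}$ ($a{\left(q \right)} = \left(q^{2} + q^{2}\right) + q = 2 q^{2} + q = q + 2 q^{2}$)
$D{\left(n \right)} = - 3 n \left(-96 + 2 n^{2}\right)$ ($D{\left(n \right)} = - 3 \left(\left(n^{2} + n n\right) - 96\right) n = - 3 \left(\left(n^{2} + n^{2}\right) - 96\right) n = - 3 \left(2 n^{2} - 96\right) n = - 3 \left(-96 + 2 n^{2}\right) n = - 3 n \left(-96 + 2 n^{2}\right)$)
$7 \cdot 5 \left(a{\left(9 \right)} - 56\right) + D{\left(30 \right)} = 7 \cdot 5 \left(9 \left(1 + 2 \cdot 9\right) - 56\right) + 6 \cdot 30 \left(48 - 30^{2}\right) = 35 \left(9 \left(1 + 18\right) - 56\right) + 6 \cdot 30 \left(48 - 900\right) = 35 \left(9 \cdot 19 - 56\right) + 6 \cdot 30 \left(48 - 900\right) = 35 \left(171 - 56\right) + 6 \cdot 30 \left(-852\right) = 35 \cdot 115 - 153360 = 4025 - 153360 = -149335$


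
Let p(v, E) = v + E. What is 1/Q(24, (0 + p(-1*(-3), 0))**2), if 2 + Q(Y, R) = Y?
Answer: 1/22 ≈ 0.045455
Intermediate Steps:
p(v, E) = E + v
Q(Y, R) = -2 + Y
1/Q(24, (0 + p(-1*(-3), 0))**2) = 1/(-2 + 24) = 1/22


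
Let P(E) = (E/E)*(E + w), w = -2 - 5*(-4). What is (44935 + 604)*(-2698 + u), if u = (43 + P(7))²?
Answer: 87708114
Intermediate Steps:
w = 18 (w = -2 + 20 = 18)
P(E) = 18 + E (P(E) = (E/E)*(E + 18) = 1*(18 + E) = 18 + E)
u = 4624 (u = (43 + (18 + 7))² = (43 + 25)² = 68² = 4624)
(44935 + 604)*(-2698 + u) = (44935 + 604)*(-2698 + 4624) = 45539*1926 = 87708114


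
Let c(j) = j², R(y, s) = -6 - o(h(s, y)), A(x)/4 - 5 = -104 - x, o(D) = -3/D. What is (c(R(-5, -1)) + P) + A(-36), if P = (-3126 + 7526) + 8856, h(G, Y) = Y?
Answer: 326189/25 ≈ 13048.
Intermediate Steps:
A(x) = -396 - 4*x (A(x) = 20 + 4*(-104 - x) = 20 + (-416 - 4*x) = -396 - 4*x)
R(y, s) = -6 + 3/y (R(y, s) = -6 - (-3)/y = -6 + 3/y)
P = 13256 (P = 4400 + 8856 = 13256)
(c(R(-5, -1)) + P) + A(-36) = ((-6 + 3/(-5))² + 13256) + (-396 - 4*(-36)) = ((-6 + 3*(-⅕))² + 13256) + (-396 + 144) = ((-6 - ⅗)² + 13256) - 252 = ((-33/5)² + 13256) - 252 = (1089/25 + 13256) - 252 = 332489/25 - 252 = 326189/25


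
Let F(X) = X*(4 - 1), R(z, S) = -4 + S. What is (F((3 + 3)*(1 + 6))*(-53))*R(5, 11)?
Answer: -46746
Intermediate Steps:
F(X) = 3*X (F(X) = X*3 = 3*X)
(F((3 + 3)*(1 + 6))*(-53))*R(5, 11) = ((3*((3 + 3)*(1 + 6)))*(-53))*(-4 + 11) = ((3*(6*7))*(-53))*7 = ((3*42)*(-53))*7 = (126*(-53))*7 = -6678*7 = -46746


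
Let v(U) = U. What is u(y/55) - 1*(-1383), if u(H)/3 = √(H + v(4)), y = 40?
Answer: 1383 + 6*√143/11 ≈ 1389.5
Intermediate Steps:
u(H) = 3*√(4 + H) (u(H) = 3*√(H + 4) = 3*√(4 + H))
u(y/55) - 1*(-1383) = 3*√(4 + 40/55) - 1*(-1383) = 3*√(4 + 40*(1/55)) + 1383 = 3*√(4 + 8/11) + 1383 = 3*√(52/11) + 1383 = 3*(2*√143/11) + 1383 = 6*√143/11 + 1383 = 1383 + 6*√143/11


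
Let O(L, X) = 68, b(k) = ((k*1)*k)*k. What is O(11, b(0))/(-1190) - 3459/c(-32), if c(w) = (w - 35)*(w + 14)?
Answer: -41159/14070 ≈ -2.9253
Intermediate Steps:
b(k) = k³ (b(k) = (k*k)*k = k²*k = k³)
c(w) = (-35 + w)*(14 + w)
O(11, b(0))/(-1190) - 3459/c(-32) = 68/(-1190) - 3459/(-490 + (-32)² - 21*(-32)) = 68*(-1/1190) - 3459/(-490 + 1024 + 672) = -2/35 - 3459/1206 = -2/35 - 3459*1/1206 = -2/35 - 1153/402 = -41159/14070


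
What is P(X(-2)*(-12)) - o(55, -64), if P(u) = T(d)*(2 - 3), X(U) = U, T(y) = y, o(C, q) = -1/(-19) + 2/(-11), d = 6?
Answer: -1227/209 ≈ -5.8708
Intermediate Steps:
o(C, q) = -27/209 (o(C, q) = -1*(-1/19) + 2*(-1/11) = 1/19 - 2/11 = -27/209)
P(u) = -6 (P(u) = 6*(2 - 3) = 6*(-1) = -6)
P(X(-2)*(-12)) - o(55, -64) = -6 - 1*(-27/209) = -6 + 27/209 = -1227/209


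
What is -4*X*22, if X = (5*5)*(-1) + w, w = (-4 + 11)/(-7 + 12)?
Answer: 10384/5 ≈ 2076.8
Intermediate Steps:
w = 7/5 ≈ 1.4000
X = -118/5 (X = (5*5)*(-1) + 7/5 = 25*(-1) + 7/5 = -25 + 7/5 = -118/5 ≈ -23.600)
-4*X*22 = -4*(-118/5)*22 = (472/5)*22 = 10384/5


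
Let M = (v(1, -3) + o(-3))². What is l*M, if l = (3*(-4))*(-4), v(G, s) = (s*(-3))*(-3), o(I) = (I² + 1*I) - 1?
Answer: 23232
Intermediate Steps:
o(I) = -1 + I + I² (o(I) = (I² + I) - 1 = (I + I²) - 1 = -1 + I + I²)
v(G, s) = 9*s (v(G, s) = -3*s*(-3) = 9*s)
M = 484 (M = (9*(-3) + (-1 - 3 + (-3)²))² = (-27 + (-1 - 3 + 9))² = (-27 + 5)² = (-22)² = 484)
l = 48 (l = -12*(-4) = 48)
l*M = 48*484 = 23232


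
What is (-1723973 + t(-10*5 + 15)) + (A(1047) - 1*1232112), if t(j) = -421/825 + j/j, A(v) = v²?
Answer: -1534397296/825 ≈ -1.8599e+6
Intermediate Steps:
t(j) = 404/825 (t(j) = -421*1/825 + 1 = -421/825 + 1 = 404/825)
(-1723973 + t(-10*5 + 15)) + (A(1047) - 1*1232112) = (-1723973 + 404/825) + (1047² - 1*1232112) = -1422277321/825 + (1096209 - 1232112) = -1422277321/825 - 135903 = -1534397296/825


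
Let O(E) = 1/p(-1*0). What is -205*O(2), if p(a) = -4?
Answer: 205/4 ≈ 51.250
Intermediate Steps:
O(E) = -1/4 (O(E) = 1/(-4) = -1/4)
-205*O(2) = -205*(-1/4) = 205/4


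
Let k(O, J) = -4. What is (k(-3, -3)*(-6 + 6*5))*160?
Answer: -15360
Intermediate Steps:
(k(-3, -3)*(-6 + 6*5))*160 = -4*(-6 + 6*5)*160 = -4*(-6 + 30)*160 = -4*24*160 = -96*160 = -15360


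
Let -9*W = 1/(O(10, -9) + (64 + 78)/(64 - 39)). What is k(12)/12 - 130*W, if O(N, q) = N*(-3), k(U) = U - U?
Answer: -1625/2736 ≈ -0.59393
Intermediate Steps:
k(U) = 0
O(N, q) = -3*N
W = 25/5472 (W = -1/(9*(-3*10 + (64 + 78)/(64 - 39))) = -1/(9*(-30 + 142/25)) = -1/(9*(-608/25)) = -1/9*(-25/608) = 25/5472 ≈ 0.0045687)
k(12)/12 - 130*W = 0/12 - 130*25/5472 = 0*(1/12) - 1625/2736 = 0 - 1625/2736 = -1625/2736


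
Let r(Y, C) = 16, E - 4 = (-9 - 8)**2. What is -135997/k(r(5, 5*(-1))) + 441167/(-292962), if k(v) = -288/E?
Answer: 1945594201051/14062176 ≈ 1.3836e+5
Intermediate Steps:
E = 293 (E = 4 + (-9 - 8)**2 = 4 + (-17)**2 = 4 + 289 = 293)
k(v) = -288/293
-135997/k(r(5, 5*(-1))) + 441167/(-292962) = -135997/(-288/293) + 441167/(-292962) = -135997*(-293/288) + 441167*(-1/292962) = 39847121/288 - 441167/292962 = 1945594201051/14062176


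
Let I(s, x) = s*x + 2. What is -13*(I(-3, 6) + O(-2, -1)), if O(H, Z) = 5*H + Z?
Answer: 351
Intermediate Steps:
O(H, Z) = Z + 5*H
I(s, x) = 2 + s*x
-13*(I(-3, 6) + O(-2, -1)) = -13*((2 - 3*6) + (-1 + 5*(-2))) = -13*((2 - 18) + (-1 - 10)) = -13*(-16 - 11) = -13*(-27) = 351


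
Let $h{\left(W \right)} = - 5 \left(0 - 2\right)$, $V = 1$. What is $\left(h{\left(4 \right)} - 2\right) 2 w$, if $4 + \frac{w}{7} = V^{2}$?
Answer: $-336$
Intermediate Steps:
$h{\left(W \right)} = 10$ ($h{\left(W \right)} = \left(-5\right) \left(-2\right) = 10$)
$w = -21$ ($w = -28 + 7 \cdot 1^{2} = -28 + 7 \cdot 1 = -28 + 7 = -21$)
$\left(h{\left(4 \right)} - 2\right) 2 w = \left(10 - 2\right) 2 \left(-21\right) = 8 \cdot 2 \left(-21\right) = 16 \left(-21\right) = -336$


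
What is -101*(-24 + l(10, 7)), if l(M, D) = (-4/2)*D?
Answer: 3838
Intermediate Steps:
l(M, D) = -2*D (l(M, D) = (-4*½)*D = -2*D)
-101*(-24 + l(10, 7)) = -101*(-24 - 2*7) = -101*(-24 - 14) = -101*(-38) = 3838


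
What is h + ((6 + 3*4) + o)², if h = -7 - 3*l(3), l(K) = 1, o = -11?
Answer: 39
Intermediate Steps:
h = -10 (h = -7 - 3*1 = -7 - 3 = -10)
h + ((6 + 3*4) + o)² = -10 + ((6 + 3*4) - 11)² = -10 + ((6 + 12) - 11)² = -10 + (18 - 11)² = -10 + 7² = -10 + 49 = 39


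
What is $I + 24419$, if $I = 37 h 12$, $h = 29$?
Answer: $37295$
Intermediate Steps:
$I = 12876$ ($I = 37 \cdot 29 \cdot 12 = 1073 \cdot 12 = 12876$)
$I + 24419 = 12876 + 24419 = 37295$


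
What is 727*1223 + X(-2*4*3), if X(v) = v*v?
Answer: 889697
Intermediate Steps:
X(v) = v**2
727*1223 + X(-2*4*3) = 727*1223 + (-2*4*3)**2 = 889121 + (-8*3)**2 = 889121 + (-24)**2 = 889121 + 576 = 889697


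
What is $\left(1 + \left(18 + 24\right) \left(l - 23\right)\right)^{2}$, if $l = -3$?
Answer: $1190281$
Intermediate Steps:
$\left(1 + \left(18 + 24\right) \left(l - 23\right)\right)^{2} = \left(1 + \left(18 + 24\right) \left(-3 - 23\right)\right)^{2} = \left(1 + 42 \left(-26\right)\right)^{2} = \left(1 - 1092\right)^{2} = \left(-1091\right)^{2} = 1190281$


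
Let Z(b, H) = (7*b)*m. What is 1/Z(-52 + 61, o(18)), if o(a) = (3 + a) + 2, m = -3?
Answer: -1/189 ≈ -0.0052910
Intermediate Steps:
o(a) = 5 + a
Z(b, H) = -21*b (Z(b, H) = (7*b)*(-3) = -21*b)
1/Z(-52 + 61, o(18)) = 1/(-21*(-52 + 61)) = 1/(-21*9) = 1/(-189) = -1/189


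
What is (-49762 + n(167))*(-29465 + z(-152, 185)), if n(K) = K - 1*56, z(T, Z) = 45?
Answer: 1460732420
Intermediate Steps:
n(K) = -56 + K (n(K) = K - 56 = -56 + K)
(-49762 + n(167))*(-29465 + z(-152, 185)) = (-49762 + (-56 + 167))*(-29465 + 45) = (-49762 + 111)*(-29420) = -49651*(-29420) = 1460732420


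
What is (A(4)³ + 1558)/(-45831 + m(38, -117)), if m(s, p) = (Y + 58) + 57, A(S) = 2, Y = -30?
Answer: -783/22873 ≈ -0.034232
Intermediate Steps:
m(s, p) = 85 (m(s, p) = (-30 + 58) + 57 = 28 + 57 = 85)
(A(4)³ + 1558)/(-45831 + m(38, -117)) = (2³ + 1558)/(-45831 + 85) = (8 + 1558)/(-45746) = 1566*(-1/45746) = -783/22873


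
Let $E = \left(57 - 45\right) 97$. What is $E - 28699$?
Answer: $-27535$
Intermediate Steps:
$E = 1164$ ($E = 12 \cdot 97 = 1164$)
$E - 28699 = 1164 - 28699 = -27535$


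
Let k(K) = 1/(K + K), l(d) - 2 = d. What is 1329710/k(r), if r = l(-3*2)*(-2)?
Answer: 21275360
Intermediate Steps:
l(d) = 2 + d
r = 8 (r = (2 - 3*2)*(-2) = (2 - 6)*(-2) = -4*(-2) = 8)
k(K) = 1/(2*K)
1329710/k(r) = 1329710/(((½)/8)) = 1329710/(((½)*(⅛))) = 1329710/(1/16) = 1329710*16 = 21275360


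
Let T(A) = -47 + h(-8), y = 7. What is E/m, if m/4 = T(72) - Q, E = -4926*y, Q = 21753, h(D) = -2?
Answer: 17241/43604 ≈ 0.39540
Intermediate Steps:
T(A) = -49 (T(A) = -47 - 2 = -49)
E = -34482 (E = -4926*7 = -34482)
m = -87208 (m = 4*(-49 - 1*21753) = 4*(-49 - 21753) = 4*(-21802) = -87208)
E/m = -34482/(-87208) = -34482*(-1/87208) = 17241/43604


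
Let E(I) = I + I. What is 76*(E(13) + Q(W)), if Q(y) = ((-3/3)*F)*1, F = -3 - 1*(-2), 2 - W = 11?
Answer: 2052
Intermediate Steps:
E(I) = 2*I
W = -9 (W = 2 - 1*11 = 2 - 11 = -9)
F = -1 (F = -3 + 2 = -1)
Q(y) = 1 (Q(y) = (-3/3*(-1))*1 = (-3*⅓*(-1))*1 = -1*(-1)*1 = 1*1 = 1)
76*(E(13) + Q(W)) = 76*(2*13 + 1) = 76*(26 + 1) = 76*27 = 2052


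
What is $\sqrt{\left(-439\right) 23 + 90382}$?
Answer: $\sqrt{80285} \approx 283.35$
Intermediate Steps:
$\sqrt{\left(-439\right) 23 + 90382} = \sqrt{-10097 + 90382} = \sqrt{80285}$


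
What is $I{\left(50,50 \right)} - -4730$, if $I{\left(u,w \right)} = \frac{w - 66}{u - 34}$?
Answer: $4729$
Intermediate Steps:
$I{\left(u,w \right)} = \frac{-66 + w}{-34 + u}$
$I{\left(50,50 \right)} - -4730 = \frac{-66 + 50}{-34 + 50} - -4730 = \frac{1}{16} \left(-16\right) + 4730 = -1 + 4730 = 4729$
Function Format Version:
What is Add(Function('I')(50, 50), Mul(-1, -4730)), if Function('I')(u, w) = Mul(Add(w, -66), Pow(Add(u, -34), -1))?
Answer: 4729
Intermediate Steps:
Function('I')(u, w) = Mul(Pow(Add(-34, u), -1), Add(-66, w)) (Function('I')(u, w) = Mul(Add(-66, w), Pow(Add(-34, u), -1)) = Mul(Pow(Add(-34, u), -1), Add(-66, w)))
Add(Function('I')(50, 50), Mul(-1, -4730)) = Add(Mul(Pow(Add(-34, 50), -1), Add(-66, 50)), Mul(-1, -4730)) = Add(Mul(Pow(16, -1), -16), 4730) = Add(Mul(Rational(1, 16), -16), 4730) = Add(-1, 4730) = 4729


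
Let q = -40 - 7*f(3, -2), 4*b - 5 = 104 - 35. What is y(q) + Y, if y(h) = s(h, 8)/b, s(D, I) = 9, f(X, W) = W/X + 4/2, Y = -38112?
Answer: -1410126/37 ≈ -38112.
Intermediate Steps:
b = 37/2 (b = 5/4 + (104 - 35)/4 = 5/4 + (1/4)*69 = 5/4 + 69/4 = 37/2 ≈ 18.500)
f(X, W) = 2 + W/X (f(X, W) = W/X + 4*(1/2) = W/X + 2 = 2 + W/X)
q = -148/3 (q = -40 - 7*(2 - 2/3) = -40 - 7*4/3 = -40 - 28/3 = -148/3 ≈ -49.333)
y(h) = 18/37 (y(h) = 9/(37/2) = 9*(2/37) = 18/37)
y(q) + Y = 18/37 - 38112 = -1410126/37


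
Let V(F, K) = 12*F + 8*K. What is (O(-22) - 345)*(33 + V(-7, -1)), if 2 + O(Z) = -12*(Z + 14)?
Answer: 14809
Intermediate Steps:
V(F, K) = 8*K + 12*F
O(Z) = -170 - 12*Z (O(Z) = -2 - 12*(Z + 14) = -2 - 12*(14 + Z) = -2 + (-168 - 12*Z) = -170 - 12*Z)
(O(-22) - 345)*(33 + V(-7, -1)) = ((-170 - 12*(-22)) - 345)*(33 + (8*(-1) + 12*(-7))) = ((-170 + 264) - 345)*(33 + (-8 - 84)) = (94 - 345)*(33 - 92) = -251*(-59) = 14809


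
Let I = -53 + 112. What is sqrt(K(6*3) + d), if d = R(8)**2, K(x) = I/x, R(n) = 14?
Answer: sqrt(7174)/6 ≈ 14.117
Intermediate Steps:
I = 59
K(x) = 59/x
d = 196 (d = 14**2 = 196)
sqrt(K(6*3) + d) = sqrt(59/((6*3)) + 196) = sqrt(59/18 + 196) = sqrt(3587/18) = sqrt(7174)/6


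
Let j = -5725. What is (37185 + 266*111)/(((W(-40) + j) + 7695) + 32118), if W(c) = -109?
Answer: 66711/33979 ≈ 1.9633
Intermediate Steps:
(37185 + 266*111)/(((W(-40) + j) + 7695) + 32118) = (37185 + 266*111)/(((-109 - 5725) + 7695) + 32118) = (37185 + 29526)/((-5834 + 7695) + 32118) = 66711/(1861 + 32118) = 66711/33979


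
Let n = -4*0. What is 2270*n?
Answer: 0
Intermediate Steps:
n = 0
2270*n = 2270*0 = 0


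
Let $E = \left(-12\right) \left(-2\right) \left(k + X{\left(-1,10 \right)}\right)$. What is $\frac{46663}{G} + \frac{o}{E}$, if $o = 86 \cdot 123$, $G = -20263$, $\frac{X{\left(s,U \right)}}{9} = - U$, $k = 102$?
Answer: $\frac{33483845}{972624} \approx 34.426$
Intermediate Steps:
$X{\left(s,U \right)} = - 9 U$ ($X{\left(s,U \right)} = 9 \left(- U\right) = - 9 U$)
$E = 288$ ($E = \left(-12\right) \left(-2\right) \left(102 - 90\right) = 24 \left(102 - 90\right) = 24 \cdot 12 = 288$)
$o = 10578$
$\frac{46663}{G} + \frac{o}{E} = \frac{46663}{-20263} + \frac{10578}{288} = 46663 \left(- \frac{1}{20263}\right) + 10578 \cdot \frac{1}{288} = - \frac{46663}{20263} + \frac{1763}{48} = \frac{33483845}{972624}$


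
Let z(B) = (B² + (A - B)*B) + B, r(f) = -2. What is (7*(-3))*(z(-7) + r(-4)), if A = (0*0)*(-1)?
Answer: 189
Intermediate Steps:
A = 0 (A = 0*(-1) = 0)
z(B) = B (z(B) = (B² + (0 - B)*B) + B = (B² + (-B)*B) + B = (B² - B²) + B = 0 + B = B)
(7*(-3))*(z(-7) + r(-4)) = (7*(-3))*(-7 - 2) = -21*(-9) = 189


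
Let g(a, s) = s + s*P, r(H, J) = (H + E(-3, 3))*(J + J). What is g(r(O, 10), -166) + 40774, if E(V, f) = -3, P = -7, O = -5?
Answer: 41770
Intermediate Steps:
r(H, J) = 2*J*(-3 + H) (r(H, J) = (H - 3)*(J + J) = (-3 + H)*(2*J) = 2*J*(-3 + H))
g(a, s) = -6*s (g(a, s) = s + s*(-7) = s - 7*s = -6*s)
g(r(O, 10), -166) + 40774 = -6*(-166) + 40774 = 996 + 40774 = 41770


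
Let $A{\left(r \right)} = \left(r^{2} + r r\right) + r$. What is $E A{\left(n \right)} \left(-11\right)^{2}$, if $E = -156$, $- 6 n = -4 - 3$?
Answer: $- \frac{220220}{3} \approx -73407.0$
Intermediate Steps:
$n = \frac{7}{6}$ ($n = - \frac{-4 - 3}{6} = \left(- \frac{1}{6}\right) \left(-7\right) = \frac{7}{6} \approx 1.1667$)
$A{\left(r \right)} = r + 2 r^{2}$ ($A{\left(r \right)} = \left(r^{2} + r^{2}\right) + r = 2 r^{2} + r = r + 2 r^{2}$)
$E A{\left(n \right)} \left(-11\right)^{2} = - 156 \frac{7 \left(1 + 2 \cdot \frac{7}{6}\right)}{6} \left(-11\right)^{2} = - 156 \frac{7 \left(1 + \frac{7}{3}\right)}{6} \cdot 121 = - 156 \cdot \frac{7}{6} \cdot \frac{10}{3} \cdot 121 = \left(-156\right) \frac{35}{9} \cdot 121 = \left(- \frac{1820}{3}\right) 121 = - \frac{220220}{3}$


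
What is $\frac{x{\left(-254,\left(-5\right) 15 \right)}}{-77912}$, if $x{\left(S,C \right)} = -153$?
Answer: $\frac{153}{77912} \approx 0.0019638$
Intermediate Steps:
$\frac{x{\left(-254,\left(-5\right) 15 \right)}}{-77912} = - \frac{153}{-77912} = \left(-153\right) \left(- \frac{1}{77912}\right) = \frac{153}{77912}$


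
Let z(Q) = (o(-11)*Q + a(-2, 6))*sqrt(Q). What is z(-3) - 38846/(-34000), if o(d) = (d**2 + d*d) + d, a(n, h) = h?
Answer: 19423/17000 - 687*I*sqrt(3) ≈ 1.1425 - 1189.9*I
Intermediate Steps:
o(d) = d + 2*d**2 (o(d) = (d**2 + d**2) + d = 2*d**2 + d = d + 2*d**2)
z(Q) = sqrt(Q)*(6 + 231*Q) (z(Q) = ((-11*(1 + 2*(-11)))*Q + 6)*sqrt(Q) = ((-11*(1 - 22))*Q + 6)*sqrt(Q) = ((-11*(-21))*Q + 6)*sqrt(Q) = (231*Q + 6)*sqrt(Q) = (6 + 231*Q)*sqrt(Q) = sqrt(Q)*(6 + 231*Q))
z(-3) - 38846/(-34000) = sqrt(-3)*(6 + 231*(-3)) - 38846/(-34000) = (I*sqrt(3))*(6 - 693) - 38846*(-1/34000) = (I*sqrt(3))*(-687) + 19423/17000 = -687*I*sqrt(3) + 19423/17000 = 19423/17000 - 687*I*sqrt(3)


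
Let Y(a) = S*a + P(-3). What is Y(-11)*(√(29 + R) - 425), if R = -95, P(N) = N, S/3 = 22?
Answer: 309825 - 729*I*√66 ≈ 3.0983e+5 - 5922.4*I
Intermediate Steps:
S = 66 (S = 3*22 = 66)
Y(a) = -3 + 66*a (Y(a) = 66*a - 3 = -3 + 66*a)
Y(-11)*(√(29 + R) - 425) = (-3 + 66*(-11))*(√(29 - 95) - 425) = (-3 - 726)*(√(-66) - 425) = -729*(I*√66 - 425) = -729*(-425 + I*√66) = 309825 - 729*I*√66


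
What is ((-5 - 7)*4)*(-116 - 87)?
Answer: 9744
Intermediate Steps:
((-5 - 7)*4)*(-116 - 87) = -12*4*(-203) = -48*(-203) = 9744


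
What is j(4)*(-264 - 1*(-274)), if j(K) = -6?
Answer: -60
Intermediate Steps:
j(4)*(-264 - 1*(-274)) = -6*(-264 - 1*(-274)) = -6*(-264 + 274) = -6*10 = -60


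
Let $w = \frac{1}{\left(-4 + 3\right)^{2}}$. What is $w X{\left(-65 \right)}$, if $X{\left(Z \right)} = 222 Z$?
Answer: $-14430$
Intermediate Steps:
$w = 1$ ($w = \frac{1}{\left(-1\right)^{2}} = 1^{-1} = 1$)
$w X{\left(-65 \right)} = 1 \cdot 222 \left(-65\right) = 1 \left(-14430\right) = -14430$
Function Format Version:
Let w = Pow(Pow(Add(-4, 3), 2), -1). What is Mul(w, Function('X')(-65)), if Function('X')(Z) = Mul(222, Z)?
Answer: -14430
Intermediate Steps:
w = 1 (w = Pow(Pow(-1, 2), -1) = Pow(1, -1) = 1)
Mul(w, Function('X')(-65)) = Mul(1, Mul(222, -65)) = Mul(1, -14430) = -14430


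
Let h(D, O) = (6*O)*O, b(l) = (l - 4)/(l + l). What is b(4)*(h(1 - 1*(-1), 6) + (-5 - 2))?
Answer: 0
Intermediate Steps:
b(l) = (-4 + l)/(2*l) (b(l) = (-4 + l)/((2*l)) = (-4 + l)*(1/(2*l)) = (-4 + l)/(2*l))
h(D, O) = 6*O²
b(4)*(h(1 - 1*(-1), 6) + (-5 - 2)) = ((½)*(-4 + 4)/4)*(6*6² + (-5 - 2)) = ((½)*(¼)*0)*(6*36 - 7) = 0*(216 - 7) = 0*209 = 0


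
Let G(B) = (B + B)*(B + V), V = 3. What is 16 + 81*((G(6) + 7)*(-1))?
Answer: -9299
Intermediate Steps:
G(B) = 2*B*(3 + B) (G(B) = (B + B)*(B + 3) = (2*B)*(3 + B) = 2*B*(3 + B))
16 + 81*((G(6) + 7)*(-1)) = 16 + 81*((2*6*(3 + 6) + 7)*(-1)) = 16 + 81*((2*6*9 + 7)*(-1)) = 16 + 81*((108 + 7)*(-1)) = 16 + 81*(115*(-1)) = 16 + 81*(-115) = 16 - 9315 = -9299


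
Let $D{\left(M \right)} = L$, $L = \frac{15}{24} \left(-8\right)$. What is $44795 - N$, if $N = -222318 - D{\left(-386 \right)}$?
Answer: $267108$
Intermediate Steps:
$L = -5$ ($L = 15 \cdot \frac{1}{24} \left(-8\right) = \frac{5}{8} \left(-8\right) = -5$)
$D{\left(M \right)} = -5$
$N = -222313$ ($N = -222318 - -5 = -222318 + 5 = -222313$)
$44795 - N = 44795 - -222313 = 44795 + 222313 = 267108$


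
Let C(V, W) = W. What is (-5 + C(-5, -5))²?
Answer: 100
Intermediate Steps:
(-5 + C(-5, -5))² = (-5 - 5)² = (-10)² = 100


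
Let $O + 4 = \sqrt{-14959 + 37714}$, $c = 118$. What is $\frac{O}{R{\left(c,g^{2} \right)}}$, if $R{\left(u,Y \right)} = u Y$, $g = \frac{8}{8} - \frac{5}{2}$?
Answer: $- \frac{8}{531} + \frac{2 \sqrt{22755}}{531} \approx 0.5531$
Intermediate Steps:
$g = - \frac{3}{2}$ ($g = 8 \cdot \frac{1}{8} - \frac{5}{2} = 1 - \frac{5}{2} = - \frac{3}{2} \approx -1.5$)
$R{\left(u,Y \right)} = Y u$
$O = -4 + \sqrt{22755}$ ($O = -4 + \sqrt{-14959 + 37714} = -4 + \sqrt{22755} \approx 146.85$)
$\frac{O}{R{\left(c,g^{2} \right)}} = \frac{-4 + \sqrt{22755}}{\left(- \frac{3}{2}\right)^{2} \cdot 118} = \frac{-4 + \sqrt{22755}}{\frac{9}{4} \cdot 118} = \frac{-4 + \sqrt{22755}}{\frac{531}{2}} = \left(-4 + \sqrt{22755}\right) \frac{2}{531} = - \frac{8}{531} + \frac{2 \sqrt{22755}}{531}$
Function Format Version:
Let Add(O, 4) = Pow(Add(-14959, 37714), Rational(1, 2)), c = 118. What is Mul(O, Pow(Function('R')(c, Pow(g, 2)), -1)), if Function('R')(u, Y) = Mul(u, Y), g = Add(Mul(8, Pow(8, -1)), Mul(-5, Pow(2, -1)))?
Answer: Add(Rational(-8, 531), Mul(Rational(2, 531), Pow(22755, Rational(1, 2)))) ≈ 0.55310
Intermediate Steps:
g = Rational(-3, 2) (g = Add(Mul(8, Rational(1, 8)), Mul(-5, Rational(1, 2))) = Add(1, Rational(-5, 2)) = Rational(-3, 2) ≈ -1.5000)
Function('R')(u, Y) = Mul(Y, u)
O = Add(-4, Pow(22755, Rational(1, 2))) (O = Add(-4, Pow(Add(-14959, 37714), Rational(1, 2))) = Add(-4, Pow(22755, Rational(1, 2))) ≈ 146.85)
Mul(O, Pow(Function('R')(c, Pow(g, 2)), -1)) = Mul(Add(-4, Pow(22755, Rational(1, 2))), Pow(Mul(Pow(Rational(-3, 2), 2), 118), -1)) = Mul(Add(-4, Pow(22755, Rational(1, 2))), Pow(Mul(Rational(9, 4), 118), -1)) = Mul(Add(-4, Pow(22755, Rational(1, 2))), Pow(Rational(531, 2), -1)) = Mul(Add(-4, Pow(22755, Rational(1, 2))), Rational(2, 531)) = Add(Rational(-8, 531), Mul(Rational(2, 531), Pow(22755, Rational(1, 2))))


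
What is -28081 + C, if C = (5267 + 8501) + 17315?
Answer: 3002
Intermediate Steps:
C = 31083 (C = 13768 + 17315 = 31083)
-28081 + C = -28081 + 31083 = 3002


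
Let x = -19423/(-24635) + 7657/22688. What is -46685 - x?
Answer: -26093757212019/558918880 ≈ -46686.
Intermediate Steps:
x = 629299219/558918880 (x = -19423*(-1/24635) + 7657*(1/22688) = 19423/24635 + 7657/22688 = 629299219/558918880 ≈ 1.1259)
-46685 - x = -46685 - 1*629299219/558918880 = -46685 - 629299219/558918880 = -26093757212019/558918880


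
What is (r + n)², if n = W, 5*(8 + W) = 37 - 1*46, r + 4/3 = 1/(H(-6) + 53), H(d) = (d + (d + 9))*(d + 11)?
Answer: 40081561/324900 ≈ 123.37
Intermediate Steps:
H(d) = (9 + 2*d)*(11 + d) (H(d) = (d + (9 + d))*(11 + d) = (9 + 2*d)*(11 + d))
r = -149/114 (r = -4/3 + 1/((99 + 2*(-6)² + 31*(-6)) + 53) = -4/3 + 1/((99 + 2*36 - 186) + 53) = -4/3 + 1/((99 + 72 - 186) + 53) = -4/3 + 1/(-15 + 53) = -4/3 + 1/38 = -149/114 ≈ -1.3070)
W = -49/5 (W = -8 + (37 - 1*46)/5 = -8 + (37 - 46)/5 = -8 + (⅕)*(-9) = -8 - 9/5 = -49/5 ≈ -9.8000)
n = -49/5 ≈ -9.8000
(r + n)² = (-149/114 - 49/5)² = (-6331/570)² = 40081561/324900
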